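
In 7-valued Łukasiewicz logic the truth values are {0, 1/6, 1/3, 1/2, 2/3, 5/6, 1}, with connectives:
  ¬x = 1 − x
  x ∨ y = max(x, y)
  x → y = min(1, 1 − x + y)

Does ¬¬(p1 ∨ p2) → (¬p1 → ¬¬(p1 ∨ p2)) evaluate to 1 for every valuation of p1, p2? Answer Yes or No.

Yes

At p1 = 5/6, p2 = 0, for instance:
p1 ∨ p2 = 5/6 ∨ 0 = 5/6
¬(p1 ∨ p2) = ¬5/6 = 1/6
¬¬(p1 ∨ p2) = ¬1/6 = 5/6
¬p1 = ¬5/6 = 1/6
¬p1 → ¬¬(p1 ∨ p2) = 1/6 → 5/6 = 1
¬¬(p1 ∨ p2) → (¬p1 → ¬¬(p1 ∨ p2)) = 5/6 → 1 = 1
and checking the remaining 48 assignments likewise gives ≥ 1 in every case.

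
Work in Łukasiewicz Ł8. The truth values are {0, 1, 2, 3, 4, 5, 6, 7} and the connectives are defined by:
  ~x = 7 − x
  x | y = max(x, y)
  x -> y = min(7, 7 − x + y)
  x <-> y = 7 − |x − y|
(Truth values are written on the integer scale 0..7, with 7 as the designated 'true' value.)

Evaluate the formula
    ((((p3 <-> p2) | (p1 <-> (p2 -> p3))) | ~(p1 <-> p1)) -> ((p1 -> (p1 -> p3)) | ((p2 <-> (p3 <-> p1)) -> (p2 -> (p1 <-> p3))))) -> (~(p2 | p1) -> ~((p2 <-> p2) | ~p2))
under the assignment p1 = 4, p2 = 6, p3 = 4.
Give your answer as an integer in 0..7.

6

p3 <-> p2 = 4 <-> 6 = 5
p2 -> p3 = 6 -> 4 = 5
p1 <-> (p2 -> p3) = 4 <-> 5 = 6
(p3 <-> p2) | (p1 <-> (p2 -> p3)) = 5 | 6 = 6
p1 <-> p1 = 4 <-> 4 = 7
~(p1 <-> p1) = ~7 = 0
((p3 <-> p2) | (p1 <-> (p2 -> p3))) | ~(p1 <-> p1) = 6 | 0 = 6
p1 -> p3 = 4 -> 4 = 7
p1 -> (p1 -> p3) = 4 -> 7 = 7
p3 <-> p1 = 4 <-> 4 = 7
p2 <-> (p3 <-> p1) = 6 <-> 7 = 6
p1 <-> p3 = 4 <-> 4 = 7
p2 -> (p1 <-> p3) = 6 -> 7 = 7
(p2 <-> (p3 <-> p1)) -> (p2 -> (p1 <-> p3)) = 6 -> 7 = 7
(p1 -> (p1 -> p3)) | ((p2 <-> (p3 <-> p1)) -> (p2 -> (p1 <-> p3))) = 7 | 7 = 7
(((p3 <-> p2) | (p1 <-> (p2 -> p3))) | ~(p1 <-> p1)) -> ((p1 -> (p1 -> p3)) | ((p2 <-> (p3 <-> p1)) -> (p2 -> (p1 <-> p3)))) = 6 -> 7 = 7
p2 | p1 = 6 | 4 = 6
~(p2 | p1) = ~6 = 1
p2 <-> p2 = 6 <-> 6 = 7
~p2 = ~6 = 1
(p2 <-> p2) | ~p2 = 7 | 1 = 7
~((p2 <-> p2) | ~p2) = ~7 = 0
~(p2 | p1) -> ~((p2 <-> p2) | ~p2) = 1 -> 0 = 6
((((p3 <-> p2) | (p1 <-> (p2 -> p3))) | ~(p1 <-> p1)) -> ((p1 -> (p1 -> p3)) | ((p2 <-> (p3 <-> p1)) -> (p2 -> (p1 <-> p3))))) -> (~(p2 | p1) -> ~((p2 <-> p2) | ~p2)) = 7 -> 6 = 6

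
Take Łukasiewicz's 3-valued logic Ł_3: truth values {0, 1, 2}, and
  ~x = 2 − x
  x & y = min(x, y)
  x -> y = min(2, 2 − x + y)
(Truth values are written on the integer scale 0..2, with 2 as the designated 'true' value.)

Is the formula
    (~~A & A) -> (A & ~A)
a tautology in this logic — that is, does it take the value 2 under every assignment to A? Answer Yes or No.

Counterexample: take A = 2.
~A = ~2 = 0
~~A = ~0 = 2
~~A & A = 2 & 2 = 2
~A = ~2 = 0
A & ~A = 2 & 0 = 0
(~~A & A) -> (A & ~A) = 2 -> 0 = 0
This gives 0 ≠ 2.

No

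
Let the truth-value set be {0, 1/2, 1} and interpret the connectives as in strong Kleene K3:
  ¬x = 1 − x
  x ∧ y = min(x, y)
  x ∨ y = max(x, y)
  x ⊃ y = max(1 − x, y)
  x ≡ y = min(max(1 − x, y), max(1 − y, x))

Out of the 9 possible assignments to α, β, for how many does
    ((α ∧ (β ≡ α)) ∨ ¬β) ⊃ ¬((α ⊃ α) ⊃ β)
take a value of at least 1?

α = 0, β = 0 ↦ 1  ≥
α = 0, β = 1/2 ↦ 1/2  <
α = 0, β = 1 ↦ 1  ≥
α = 1/2, β = 0 ↦ 1/2  <
α = 1/2, β = 1/2 ↦ 1/2  <
α = 1/2, β = 1 ↦ 1/2  <
α = 1, β = 0 ↦ 1  ≥
α = 1, β = 1/2 ↦ 1/2  <
α = 1, β = 1 ↦ 0  <
So 3 of the 9 assignments meet the threshold.

3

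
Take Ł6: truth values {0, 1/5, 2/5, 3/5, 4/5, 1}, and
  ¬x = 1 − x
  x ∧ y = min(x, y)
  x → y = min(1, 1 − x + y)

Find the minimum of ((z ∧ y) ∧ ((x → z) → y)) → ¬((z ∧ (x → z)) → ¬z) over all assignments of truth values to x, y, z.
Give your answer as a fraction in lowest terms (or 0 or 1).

3/5

Take x = 0, y = 2/5, z = 2/5:
z ∧ y = 2/5 ∧ 2/5 = 2/5
x → z = 0 → 2/5 = 1
(x → z) → y = 1 → 2/5 = 2/5
(z ∧ y) ∧ ((x → z) → y) = 2/5 ∧ 2/5 = 2/5
x → z = 0 → 2/5 = 1
z ∧ (x → z) = 2/5 ∧ 1 = 2/5
¬z = ¬2/5 = 3/5
(z ∧ (x → z)) → ¬z = 2/5 → 3/5 = 1
¬((z ∧ (x → z)) → ¬z) = ¬1 = 0
((z ∧ y) ∧ ((x → z) → y)) → ¬((z ∧ (x → z)) → ¬z) = 2/5 → 0 = 3/5
No assignment yields a value below 3/5, so this is the minimum.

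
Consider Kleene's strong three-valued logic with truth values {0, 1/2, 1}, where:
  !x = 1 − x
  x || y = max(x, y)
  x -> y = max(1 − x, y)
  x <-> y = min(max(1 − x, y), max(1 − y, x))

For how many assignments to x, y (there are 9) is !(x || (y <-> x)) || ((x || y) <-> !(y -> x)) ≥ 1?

x = 0, y = 0 ↦ 1  ≥
x = 0, y = 1/2 ↦ 1/2  <
x = 0, y = 1 ↦ 1  ≥
x = 1/2, y = 0 ↦ 1/2  <
x = 1/2, y = 1/2 ↦ 1/2  <
x = 1/2, y = 1 ↦ 1/2  <
x = 1, y = 0 ↦ 0  <
x = 1, y = 1/2 ↦ 0  <
x = 1, y = 1 ↦ 0  <
So 2 of the 9 assignments meet the threshold.

2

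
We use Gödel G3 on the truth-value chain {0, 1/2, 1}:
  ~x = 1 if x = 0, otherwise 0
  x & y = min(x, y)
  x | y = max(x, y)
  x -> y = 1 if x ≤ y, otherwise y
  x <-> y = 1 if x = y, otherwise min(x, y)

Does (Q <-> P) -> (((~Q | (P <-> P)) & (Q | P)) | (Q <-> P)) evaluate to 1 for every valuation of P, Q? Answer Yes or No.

P = 0, Q = 0 ↦ 1
P = 0, Q = 1/2 ↦ 1
P = 0, Q = 1 ↦ 1
P = 1/2, Q = 0 ↦ 1
P = 1/2, Q = 1/2 ↦ 1
P = 1/2, Q = 1 ↦ 1
P = 1, Q = 0 ↦ 1
P = 1, Q = 1/2 ↦ 1
P = 1, Q = 1 ↦ 1
Every assignment gives a value ≥ 1.

Yes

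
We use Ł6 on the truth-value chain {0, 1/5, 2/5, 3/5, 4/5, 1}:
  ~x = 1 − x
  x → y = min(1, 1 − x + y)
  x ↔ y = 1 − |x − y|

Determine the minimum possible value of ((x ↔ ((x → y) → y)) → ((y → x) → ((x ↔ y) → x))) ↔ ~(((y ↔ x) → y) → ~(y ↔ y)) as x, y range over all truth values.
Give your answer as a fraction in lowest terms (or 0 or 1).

3/5

Take x = 2/5, y = 0:
x → y = 2/5 → 0 = 3/5
(x → y) → y = 3/5 → 0 = 2/5
x ↔ ((x → y) → y) = 2/5 ↔ 2/5 = 1
y → x = 0 → 2/5 = 1
x ↔ y = 2/5 ↔ 0 = 3/5
(x ↔ y) → x = 3/5 → 2/5 = 4/5
(y → x) → ((x ↔ y) → x) = 1 → 4/5 = 4/5
(x ↔ ((x → y) → y)) → ((y → x) → ((x ↔ y) → x)) = 1 → 4/5 = 4/5
y ↔ x = 0 ↔ 2/5 = 3/5
(y ↔ x) → y = 3/5 → 0 = 2/5
y ↔ y = 0 ↔ 0 = 1
~(y ↔ y) = ~1 = 0
((y ↔ x) → y) → ~(y ↔ y) = 2/5 → 0 = 3/5
~(((y ↔ x) → y) → ~(y ↔ y)) = ~3/5 = 2/5
((x ↔ ((x → y) → y)) → ((y → x) → ((x ↔ y) → x))) ↔ ~(((y ↔ x) → y) → ~(y ↔ y)) = 4/5 ↔ 2/5 = 3/5
No assignment yields a value below 3/5, so this is the minimum.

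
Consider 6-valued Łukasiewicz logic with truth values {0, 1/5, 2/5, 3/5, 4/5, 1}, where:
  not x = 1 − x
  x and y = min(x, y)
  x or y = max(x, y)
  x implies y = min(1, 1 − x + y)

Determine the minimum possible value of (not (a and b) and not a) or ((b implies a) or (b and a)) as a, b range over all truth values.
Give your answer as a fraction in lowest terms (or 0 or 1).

3/5

Take a = 2/5, b = 4/5:
a and b = 2/5 and 4/5 = 2/5
not (a and b) = not 2/5 = 3/5
not a = not 2/5 = 3/5
not (a and b) and not a = 3/5 and 3/5 = 3/5
b implies a = 4/5 implies 2/5 = 3/5
b and a = 4/5 and 2/5 = 2/5
(b implies a) or (b and a) = 3/5 or 2/5 = 3/5
(not (a and b) and not a) or ((b implies a) or (b and a)) = 3/5 or 3/5 = 3/5
No assignment yields a value below 3/5, so this is the minimum.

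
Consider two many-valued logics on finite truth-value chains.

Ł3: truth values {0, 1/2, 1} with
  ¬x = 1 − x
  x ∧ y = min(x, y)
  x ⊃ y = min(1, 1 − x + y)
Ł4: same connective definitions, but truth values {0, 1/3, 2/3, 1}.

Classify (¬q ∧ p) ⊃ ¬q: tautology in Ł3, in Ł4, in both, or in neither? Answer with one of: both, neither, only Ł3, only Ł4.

both

In Ł3: every assignment gives 1 — tautology.
In Ł4: every assignment gives 1 — tautology.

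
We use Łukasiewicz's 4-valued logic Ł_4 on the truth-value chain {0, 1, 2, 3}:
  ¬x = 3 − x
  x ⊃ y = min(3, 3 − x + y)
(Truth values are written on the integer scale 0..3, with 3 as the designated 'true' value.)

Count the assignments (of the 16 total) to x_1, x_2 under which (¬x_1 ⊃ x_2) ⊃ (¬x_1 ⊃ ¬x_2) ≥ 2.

14

x_1 = 0, x_2 = 0 ↦ 3  ≥
x_1 = 0, x_2 = 1 ↦ 3  ≥
x_1 = 0, x_2 = 2 ↦ 2  ≥
x_1 = 0, x_2 = 3 ↦ 0  <
x_1 = 1, x_2 = 0 ↦ 3  ≥
x_1 = 1, x_2 = 1 ↦ 3  ≥
x_1 = 1, x_2 = 2 ↦ 2  ≥
x_1 = 1, x_2 = 3 ↦ 1  <
x_1 = 2, x_2 = 0 ↦ 3  ≥
x_1 = 2, x_2 = 1 ↦ 3  ≥
x_1 = 2, x_2 = 2 ↦ 3  ≥
x_1 = 2, x_2 = 3 ↦ 2  ≥
x_1 = 3, x_2 = 0 ↦ 3  ≥
x_1 = 3, x_2 = 1 ↦ 3  ≥
x_1 = 3, x_2 = 2 ↦ 3  ≥
x_1 = 3, x_2 = 3 ↦ 3  ≥
So 14 of the 16 assignments meet the threshold.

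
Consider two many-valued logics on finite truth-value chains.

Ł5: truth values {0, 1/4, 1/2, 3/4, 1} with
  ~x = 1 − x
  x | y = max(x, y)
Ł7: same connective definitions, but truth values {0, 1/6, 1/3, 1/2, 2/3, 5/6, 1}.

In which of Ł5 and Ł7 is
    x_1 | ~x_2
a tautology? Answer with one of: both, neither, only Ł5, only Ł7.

In Ł5: at x_1 = 0, x_2 = 1/4 the value is 3/4 — not a tautology.
In Ł7: at x_1 = 0, x_2 = 1/6 the value is 5/6 — not a tautology.

neither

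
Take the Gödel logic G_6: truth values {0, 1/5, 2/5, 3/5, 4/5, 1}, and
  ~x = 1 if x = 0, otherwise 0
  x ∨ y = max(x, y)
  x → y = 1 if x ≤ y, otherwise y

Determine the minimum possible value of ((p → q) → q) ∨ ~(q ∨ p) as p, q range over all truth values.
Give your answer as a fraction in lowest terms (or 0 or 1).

Take p = 0, q = 1/5:
p → q = 0 → 1/5 = 1
(p → q) → q = 1 → 1/5 = 1/5
q ∨ p = 1/5 ∨ 0 = 1/5
~(q ∨ p) = ~1/5 = 0
((p → q) → q) ∨ ~(q ∨ p) = 1/5 ∨ 0 = 1/5
No assignment yields a value below 1/5, so this is the minimum.

1/5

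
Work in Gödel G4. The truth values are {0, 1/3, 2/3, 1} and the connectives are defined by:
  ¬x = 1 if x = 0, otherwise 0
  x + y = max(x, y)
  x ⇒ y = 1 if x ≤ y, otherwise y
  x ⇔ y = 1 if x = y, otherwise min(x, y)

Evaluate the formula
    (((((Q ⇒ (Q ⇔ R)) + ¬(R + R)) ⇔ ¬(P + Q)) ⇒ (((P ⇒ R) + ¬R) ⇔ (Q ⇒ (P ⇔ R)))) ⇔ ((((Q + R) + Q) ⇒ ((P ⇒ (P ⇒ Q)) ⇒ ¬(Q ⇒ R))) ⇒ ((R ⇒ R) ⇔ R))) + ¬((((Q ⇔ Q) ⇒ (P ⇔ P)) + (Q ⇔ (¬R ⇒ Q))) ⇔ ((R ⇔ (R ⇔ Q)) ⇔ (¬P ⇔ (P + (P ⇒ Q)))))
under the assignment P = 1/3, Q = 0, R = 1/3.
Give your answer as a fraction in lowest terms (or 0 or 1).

1/3

Q ⇔ R = 0 ⇔ 1/3 = 0
Q ⇒ (Q ⇔ R) = 0 ⇒ 0 = 1
R + R = 1/3 + 1/3 = 1/3
¬(R + R) = ¬1/3 = 0
(Q ⇒ (Q ⇔ R)) + ¬(R + R) = 1 + 0 = 1
P + Q = 1/3 + 0 = 1/3
¬(P + Q) = ¬1/3 = 0
((Q ⇒ (Q ⇔ R)) + ¬(R + R)) ⇔ ¬(P + Q) = 1 ⇔ 0 = 0
P ⇒ R = 1/3 ⇒ 1/3 = 1
¬R = ¬1/3 = 0
(P ⇒ R) + ¬R = 1 + 0 = 1
P ⇔ R = 1/3 ⇔ 1/3 = 1
Q ⇒ (P ⇔ R) = 0 ⇒ 1 = 1
((P ⇒ R) + ¬R) ⇔ (Q ⇒ (P ⇔ R)) = 1 ⇔ 1 = 1
(((Q ⇒ (Q ⇔ R)) + ¬(R + R)) ⇔ ¬(P + Q)) ⇒ (((P ⇒ R) + ¬R) ⇔ (Q ⇒ (P ⇔ R))) = 0 ⇒ 1 = 1
Q + R = 0 + 1/3 = 1/3
(Q + R) + Q = 1/3 + 0 = 1/3
P ⇒ Q = 1/3 ⇒ 0 = 0
P ⇒ (P ⇒ Q) = 1/3 ⇒ 0 = 0
Q ⇒ R = 0 ⇒ 1/3 = 1
¬(Q ⇒ R) = ¬1 = 0
(P ⇒ (P ⇒ Q)) ⇒ ¬(Q ⇒ R) = 0 ⇒ 0 = 1
((Q + R) + Q) ⇒ ((P ⇒ (P ⇒ Q)) ⇒ ¬(Q ⇒ R)) = 1/3 ⇒ 1 = 1
R ⇒ R = 1/3 ⇒ 1/3 = 1
(R ⇒ R) ⇔ R = 1 ⇔ 1/3 = 1/3
(((Q + R) + Q) ⇒ ((P ⇒ (P ⇒ Q)) ⇒ ¬(Q ⇒ R))) ⇒ ((R ⇒ R) ⇔ R) = 1 ⇒ 1/3 = 1/3
((((Q ⇒ (Q ⇔ R)) + ¬(R + R)) ⇔ ¬(P + Q)) ⇒ (((P ⇒ R) + ¬R) ⇔ (Q ⇒ (P ⇔ R)))) ⇔ ((((Q + R) + Q) ⇒ ((P ⇒ (P ⇒ Q)) ⇒ ¬(Q ⇒ R))) ⇒ ((R ⇒ R) ⇔ R)) = 1 ⇔ 1/3 = 1/3
Q ⇔ Q = 0 ⇔ 0 = 1
P ⇔ P = 1/3 ⇔ 1/3 = 1
(Q ⇔ Q) ⇒ (P ⇔ P) = 1 ⇒ 1 = 1
¬R = ¬1/3 = 0
¬R ⇒ Q = 0 ⇒ 0 = 1
Q ⇔ (¬R ⇒ Q) = 0 ⇔ 1 = 0
((Q ⇔ Q) ⇒ (P ⇔ P)) + (Q ⇔ (¬R ⇒ Q)) = 1 + 0 = 1
R ⇔ Q = 1/3 ⇔ 0 = 0
R ⇔ (R ⇔ Q) = 1/3 ⇔ 0 = 0
¬P = ¬1/3 = 0
P ⇒ Q = 1/3 ⇒ 0 = 0
P + (P ⇒ Q) = 1/3 + 0 = 1/3
¬P ⇔ (P + (P ⇒ Q)) = 0 ⇔ 1/3 = 0
(R ⇔ (R ⇔ Q)) ⇔ (¬P ⇔ (P + (P ⇒ Q))) = 0 ⇔ 0 = 1
(((Q ⇔ Q) ⇒ (P ⇔ P)) + (Q ⇔ (¬R ⇒ Q))) ⇔ ((R ⇔ (R ⇔ Q)) ⇔ (¬P ⇔ (P + (P ⇒ Q)))) = 1 ⇔ 1 = 1
¬((((Q ⇔ Q) ⇒ (P ⇔ P)) + (Q ⇔ (¬R ⇒ Q))) ⇔ ((R ⇔ (R ⇔ Q)) ⇔ (¬P ⇔ (P + (P ⇒ Q))))) = ¬1 = 0
(((((Q ⇒ (Q ⇔ R)) + ¬(R + R)) ⇔ ¬(P + Q)) ⇒ (((P ⇒ R) + ¬R) ⇔ (Q ⇒ (P ⇔ R)))) ⇔ ((((Q + R) + Q) ⇒ ((P ⇒ (P ⇒ Q)) ⇒ ¬(Q ⇒ R))) ⇒ ((R ⇒ R) ⇔ R))) + ¬((((Q ⇔ Q) ⇒ (P ⇔ P)) + (Q ⇔ (¬R ⇒ Q))) ⇔ ((R ⇔ (R ⇔ Q)) ⇔ (¬P ⇔ (P + (P ⇒ Q))))) = 1/3 + 0 = 1/3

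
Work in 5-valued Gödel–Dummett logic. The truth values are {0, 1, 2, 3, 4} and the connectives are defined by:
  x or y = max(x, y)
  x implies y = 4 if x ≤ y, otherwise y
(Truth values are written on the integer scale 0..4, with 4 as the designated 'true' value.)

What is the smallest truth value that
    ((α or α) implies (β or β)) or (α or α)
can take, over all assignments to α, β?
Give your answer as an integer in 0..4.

Take α = 1, β = 0:
α or α = 1 or 1 = 1
β or β = 0 or 0 = 0
(α or α) implies (β or β) = 1 implies 0 = 0
α or α = 1 or 1 = 1
((α or α) implies (β or β)) or (α or α) = 0 or 1 = 1
No assignment yields a value below 1, so this is the minimum.

1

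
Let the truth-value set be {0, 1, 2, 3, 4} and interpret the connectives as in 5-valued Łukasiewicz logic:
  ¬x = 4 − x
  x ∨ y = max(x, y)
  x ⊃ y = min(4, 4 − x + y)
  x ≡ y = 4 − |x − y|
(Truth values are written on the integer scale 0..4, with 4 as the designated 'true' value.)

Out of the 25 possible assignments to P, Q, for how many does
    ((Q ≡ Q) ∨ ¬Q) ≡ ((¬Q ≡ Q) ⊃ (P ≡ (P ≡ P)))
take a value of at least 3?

20

value 4: 17 assignments (counts)
value 3: 3 assignments (counts)
value 2: 3 assignments
value 1: 1 assignment
value 0: 1 assignment
So 20 of the 25 assignments meet the threshold.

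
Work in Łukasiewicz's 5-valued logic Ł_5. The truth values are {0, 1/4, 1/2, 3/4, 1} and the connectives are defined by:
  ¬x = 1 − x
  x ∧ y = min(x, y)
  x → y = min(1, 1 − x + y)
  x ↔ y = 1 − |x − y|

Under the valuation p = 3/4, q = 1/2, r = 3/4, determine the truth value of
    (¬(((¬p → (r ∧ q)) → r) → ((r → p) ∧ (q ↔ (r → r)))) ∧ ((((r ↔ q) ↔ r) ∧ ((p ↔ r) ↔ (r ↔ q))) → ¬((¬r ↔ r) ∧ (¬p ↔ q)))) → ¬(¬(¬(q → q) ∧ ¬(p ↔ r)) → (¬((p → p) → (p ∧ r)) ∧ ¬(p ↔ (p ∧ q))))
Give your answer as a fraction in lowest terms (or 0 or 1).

1

¬p = ¬3/4 = 1/4
r ∧ q = 3/4 ∧ 1/2 = 1/2
¬p → (r ∧ q) = 1/4 → 1/2 = 1
(¬p → (r ∧ q)) → r = 1 → 3/4 = 3/4
r → p = 3/4 → 3/4 = 1
r → r = 3/4 → 3/4 = 1
q ↔ (r → r) = 1/2 ↔ 1 = 1/2
(r → p) ∧ (q ↔ (r → r)) = 1 ∧ 1/2 = 1/2
((¬p → (r ∧ q)) → r) → ((r → p) ∧ (q ↔ (r → r))) = 3/4 → 1/2 = 3/4
¬(((¬p → (r ∧ q)) → r) → ((r → p) ∧ (q ↔ (r → r)))) = ¬3/4 = 1/4
r ↔ q = 3/4 ↔ 1/2 = 3/4
(r ↔ q) ↔ r = 3/4 ↔ 3/4 = 1
p ↔ r = 3/4 ↔ 3/4 = 1
r ↔ q = 3/4 ↔ 1/2 = 3/4
(p ↔ r) ↔ (r ↔ q) = 1 ↔ 3/4 = 3/4
((r ↔ q) ↔ r) ∧ ((p ↔ r) ↔ (r ↔ q)) = 1 ∧ 3/4 = 3/4
¬r = ¬3/4 = 1/4
¬r ↔ r = 1/4 ↔ 3/4 = 1/2
¬p = ¬3/4 = 1/4
¬p ↔ q = 1/4 ↔ 1/2 = 3/4
(¬r ↔ r) ∧ (¬p ↔ q) = 1/2 ∧ 3/4 = 1/2
¬((¬r ↔ r) ∧ (¬p ↔ q)) = ¬1/2 = 1/2
(((r ↔ q) ↔ r) ∧ ((p ↔ r) ↔ (r ↔ q))) → ¬((¬r ↔ r) ∧ (¬p ↔ q)) = 3/4 → 1/2 = 3/4
¬(((¬p → (r ∧ q)) → r) → ((r → p) ∧ (q ↔ (r → r)))) ∧ ((((r ↔ q) ↔ r) ∧ ((p ↔ r) ↔ (r ↔ q))) → ¬((¬r ↔ r) ∧ (¬p ↔ q))) = 1/4 ∧ 3/4 = 1/4
q → q = 1/2 → 1/2 = 1
¬(q → q) = ¬1 = 0
p ↔ r = 3/4 ↔ 3/4 = 1
¬(p ↔ r) = ¬1 = 0
¬(q → q) ∧ ¬(p ↔ r) = 0 ∧ 0 = 0
¬(¬(q → q) ∧ ¬(p ↔ r)) = ¬0 = 1
p → p = 3/4 → 3/4 = 1
p ∧ r = 3/4 ∧ 3/4 = 3/4
(p → p) → (p ∧ r) = 1 → 3/4 = 3/4
¬((p → p) → (p ∧ r)) = ¬3/4 = 1/4
p ∧ q = 3/4 ∧ 1/2 = 1/2
p ↔ (p ∧ q) = 3/4 ↔ 1/2 = 3/4
¬(p ↔ (p ∧ q)) = ¬3/4 = 1/4
¬((p → p) → (p ∧ r)) ∧ ¬(p ↔ (p ∧ q)) = 1/4 ∧ 1/4 = 1/4
¬(¬(q → q) ∧ ¬(p ↔ r)) → (¬((p → p) → (p ∧ r)) ∧ ¬(p ↔ (p ∧ q))) = 1 → 1/4 = 1/4
¬(¬(¬(q → q) ∧ ¬(p ↔ r)) → (¬((p → p) → (p ∧ r)) ∧ ¬(p ↔ (p ∧ q)))) = ¬1/4 = 3/4
(¬(((¬p → (r ∧ q)) → r) → ((r → p) ∧ (q ↔ (r → r)))) ∧ ((((r ↔ q) ↔ r) ∧ ((p ↔ r) ↔ (r ↔ q))) → ¬((¬r ↔ r) ∧ (¬p ↔ q)))) → ¬(¬(¬(q → q) ∧ ¬(p ↔ r)) → (¬((p → p) → (p ∧ r)) ∧ ¬(p ↔ (p ∧ q)))) = 1/4 → 3/4 = 1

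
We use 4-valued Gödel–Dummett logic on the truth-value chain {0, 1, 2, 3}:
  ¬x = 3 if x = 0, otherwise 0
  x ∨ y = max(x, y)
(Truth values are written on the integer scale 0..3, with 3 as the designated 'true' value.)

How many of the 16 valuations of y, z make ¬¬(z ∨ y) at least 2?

15

y = 0, z = 0 ↦ 0  <
y = 0, z = 1 ↦ 3  ≥
y = 0, z = 2 ↦ 3  ≥
y = 0, z = 3 ↦ 3  ≥
y = 1, z = 0 ↦ 3  ≥
y = 1, z = 1 ↦ 3  ≥
y = 1, z = 2 ↦ 3  ≥
y = 1, z = 3 ↦ 3  ≥
y = 2, z = 0 ↦ 3  ≥
y = 2, z = 1 ↦ 3  ≥
y = 2, z = 2 ↦ 3  ≥
y = 2, z = 3 ↦ 3  ≥
y = 3, z = 0 ↦ 3  ≥
y = 3, z = 1 ↦ 3  ≥
y = 3, z = 2 ↦ 3  ≥
y = 3, z = 3 ↦ 3  ≥
So 15 of the 16 assignments meet the threshold.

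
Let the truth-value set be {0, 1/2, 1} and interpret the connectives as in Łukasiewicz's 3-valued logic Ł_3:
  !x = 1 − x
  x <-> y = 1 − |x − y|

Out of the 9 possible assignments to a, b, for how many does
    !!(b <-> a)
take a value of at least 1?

a = 0, b = 0 ↦ 1  ≥
a = 0, b = 1/2 ↦ 1/2  <
a = 0, b = 1 ↦ 0  <
a = 1/2, b = 0 ↦ 1/2  <
a = 1/2, b = 1/2 ↦ 1  ≥
a = 1/2, b = 1 ↦ 1/2  <
a = 1, b = 0 ↦ 0  <
a = 1, b = 1/2 ↦ 1/2  <
a = 1, b = 1 ↦ 1  ≥
So 3 of the 9 assignments meet the threshold.

3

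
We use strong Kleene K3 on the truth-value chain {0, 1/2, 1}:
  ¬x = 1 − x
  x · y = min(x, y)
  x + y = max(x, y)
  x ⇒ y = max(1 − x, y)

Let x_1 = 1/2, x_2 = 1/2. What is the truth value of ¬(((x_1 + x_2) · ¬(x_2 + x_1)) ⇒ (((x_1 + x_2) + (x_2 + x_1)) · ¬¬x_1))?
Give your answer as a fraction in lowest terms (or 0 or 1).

1/2

x_1 + x_2 = 1/2 + 1/2 = 1/2
x_2 + x_1 = 1/2 + 1/2 = 1/2
¬(x_2 + x_1) = ¬1/2 = 1/2
(x_1 + x_2) · ¬(x_2 + x_1) = 1/2 · 1/2 = 1/2
x_1 + x_2 = 1/2 + 1/2 = 1/2
x_2 + x_1 = 1/2 + 1/2 = 1/2
(x_1 + x_2) + (x_2 + x_1) = 1/2 + 1/2 = 1/2
¬x_1 = ¬1/2 = 1/2
¬¬x_1 = ¬1/2 = 1/2
((x_1 + x_2) + (x_2 + x_1)) · ¬¬x_1 = 1/2 · 1/2 = 1/2
((x_1 + x_2) · ¬(x_2 + x_1)) ⇒ (((x_1 + x_2) + (x_2 + x_1)) · ¬¬x_1) = 1/2 ⇒ 1/2 = 1/2
¬(((x_1 + x_2) · ¬(x_2 + x_1)) ⇒ (((x_1 + x_2) + (x_2 + x_1)) · ¬¬x_1)) = ¬1/2 = 1/2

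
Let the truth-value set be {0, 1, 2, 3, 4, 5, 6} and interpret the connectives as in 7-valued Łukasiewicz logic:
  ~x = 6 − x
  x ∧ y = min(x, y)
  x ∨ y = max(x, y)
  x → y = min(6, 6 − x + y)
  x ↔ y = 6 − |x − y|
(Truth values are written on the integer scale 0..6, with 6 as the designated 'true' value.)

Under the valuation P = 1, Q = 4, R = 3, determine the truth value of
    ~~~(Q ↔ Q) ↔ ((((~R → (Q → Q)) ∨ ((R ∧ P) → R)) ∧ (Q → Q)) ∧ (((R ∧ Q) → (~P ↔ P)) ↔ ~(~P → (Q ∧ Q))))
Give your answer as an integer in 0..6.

Q ↔ Q = 4 ↔ 4 = 6
~(Q ↔ Q) = ~6 = 0
~~(Q ↔ Q) = ~0 = 6
~~~(Q ↔ Q) = ~6 = 0
~R = ~3 = 3
Q → Q = 4 → 4 = 6
~R → (Q → Q) = 3 → 6 = 6
R ∧ P = 3 ∧ 1 = 1
(R ∧ P) → R = 1 → 3 = 6
(~R → (Q → Q)) ∨ ((R ∧ P) → R) = 6 ∨ 6 = 6
Q → Q = 4 → 4 = 6
((~R → (Q → Q)) ∨ ((R ∧ P) → R)) ∧ (Q → Q) = 6 ∧ 6 = 6
R ∧ Q = 3 ∧ 4 = 3
~P = ~1 = 5
~P ↔ P = 5 ↔ 1 = 2
(R ∧ Q) → (~P ↔ P) = 3 → 2 = 5
~P = ~1 = 5
Q ∧ Q = 4 ∧ 4 = 4
~P → (Q ∧ Q) = 5 → 4 = 5
~(~P → (Q ∧ Q)) = ~5 = 1
((R ∧ Q) → (~P ↔ P)) ↔ ~(~P → (Q ∧ Q)) = 5 ↔ 1 = 2
(((~R → (Q → Q)) ∨ ((R ∧ P) → R)) ∧ (Q → Q)) ∧ (((R ∧ Q) → (~P ↔ P)) ↔ ~(~P → (Q ∧ Q))) = 6 ∧ 2 = 2
~~~(Q ↔ Q) ↔ ((((~R → (Q → Q)) ∨ ((R ∧ P) → R)) ∧ (Q → Q)) ∧ (((R ∧ Q) → (~P ↔ P)) ↔ ~(~P → (Q ∧ Q)))) = 0 ↔ 2 = 4

4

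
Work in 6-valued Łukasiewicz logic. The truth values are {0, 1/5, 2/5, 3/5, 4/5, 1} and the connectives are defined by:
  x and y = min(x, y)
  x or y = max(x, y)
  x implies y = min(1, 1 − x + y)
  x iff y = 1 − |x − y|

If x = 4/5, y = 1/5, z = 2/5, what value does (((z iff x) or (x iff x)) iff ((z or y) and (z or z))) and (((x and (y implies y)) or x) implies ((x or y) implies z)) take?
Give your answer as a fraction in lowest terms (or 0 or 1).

z iff x = 2/5 iff 4/5 = 3/5
x iff x = 4/5 iff 4/5 = 1
(z iff x) or (x iff x) = 3/5 or 1 = 1
z or y = 2/5 or 1/5 = 2/5
z or z = 2/5 or 2/5 = 2/5
(z or y) and (z or z) = 2/5 and 2/5 = 2/5
((z iff x) or (x iff x)) iff ((z or y) and (z or z)) = 1 iff 2/5 = 2/5
y implies y = 1/5 implies 1/5 = 1
x and (y implies y) = 4/5 and 1 = 4/5
(x and (y implies y)) or x = 4/5 or 4/5 = 4/5
x or y = 4/5 or 1/5 = 4/5
(x or y) implies z = 4/5 implies 2/5 = 3/5
((x and (y implies y)) or x) implies ((x or y) implies z) = 4/5 implies 3/5 = 4/5
(((z iff x) or (x iff x)) iff ((z or y) and (z or z))) and (((x and (y implies y)) or x) implies ((x or y) implies z)) = 2/5 and 4/5 = 2/5

2/5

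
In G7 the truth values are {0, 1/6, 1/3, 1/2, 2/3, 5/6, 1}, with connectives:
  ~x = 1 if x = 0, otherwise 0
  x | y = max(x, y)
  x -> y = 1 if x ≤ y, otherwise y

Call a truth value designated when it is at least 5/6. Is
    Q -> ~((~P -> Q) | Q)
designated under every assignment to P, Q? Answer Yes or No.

Counterexample: take P = 0, Q = 1/6.
~P = ~0 = 1
~P -> Q = 1 -> 1/6 = 1/6
(~P -> Q) | Q = 1/6 | 1/6 = 1/6
~((~P -> Q) | Q) = ~1/6 = 0
Q -> ~((~P -> Q) | Q) = 1/6 -> 0 = 0
This gives 0, which is below 5/6.

No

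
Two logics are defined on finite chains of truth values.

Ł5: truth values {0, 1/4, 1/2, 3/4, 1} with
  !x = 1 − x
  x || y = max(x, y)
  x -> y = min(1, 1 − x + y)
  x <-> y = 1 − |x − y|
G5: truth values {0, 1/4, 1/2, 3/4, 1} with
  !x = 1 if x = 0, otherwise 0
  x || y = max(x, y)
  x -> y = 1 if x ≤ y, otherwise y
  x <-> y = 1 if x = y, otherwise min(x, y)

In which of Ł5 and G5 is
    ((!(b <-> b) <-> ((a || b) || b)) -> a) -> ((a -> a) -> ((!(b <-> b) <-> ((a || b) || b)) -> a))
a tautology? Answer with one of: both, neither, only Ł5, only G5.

In Ł5: every assignment gives 1 — tautology.
In G5: every assignment gives 1 — tautology.

both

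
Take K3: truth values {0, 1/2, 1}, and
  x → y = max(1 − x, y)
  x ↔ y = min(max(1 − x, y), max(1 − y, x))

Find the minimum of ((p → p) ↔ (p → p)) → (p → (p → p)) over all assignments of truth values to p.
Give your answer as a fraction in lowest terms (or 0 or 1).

1/2

Take p = 1/2:
p → p = 1/2 → 1/2 = 1/2
p → p = 1/2 → 1/2 = 1/2
(p → p) ↔ (p → p) = 1/2 ↔ 1/2 = 1/2
p → p = 1/2 → 1/2 = 1/2
p → (p → p) = 1/2 → 1/2 = 1/2
((p → p) ↔ (p → p)) → (p → (p → p)) = 1/2 → 1/2 = 1/2
No assignment yields a value below 1/2, so this is the minimum.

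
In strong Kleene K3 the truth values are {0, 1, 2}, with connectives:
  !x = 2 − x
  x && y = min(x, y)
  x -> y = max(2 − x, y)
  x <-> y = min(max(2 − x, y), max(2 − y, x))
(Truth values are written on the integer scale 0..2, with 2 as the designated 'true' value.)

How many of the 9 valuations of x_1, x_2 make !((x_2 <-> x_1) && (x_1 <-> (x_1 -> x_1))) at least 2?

4

x_1 = 0, x_2 = 0 ↦ 2  ≥
x_1 = 0, x_2 = 1 ↦ 2  ≥
x_1 = 0, x_2 = 2 ↦ 2  ≥
x_1 = 1, x_2 = 0 ↦ 1  <
x_1 = 1, x_2 = 1 ↦ 1  <
x_1 = 1, x_2 = 2 ↦ 1  <
x_1 = 2, x_2 = 0 ↦ 2  ≥
x_1 = 2, x_2 = 1 ↦ 1  <
x_1 = 2, x_2 = 2 ↦ 0  <
So 4 of the 9 assignments meet the threshold.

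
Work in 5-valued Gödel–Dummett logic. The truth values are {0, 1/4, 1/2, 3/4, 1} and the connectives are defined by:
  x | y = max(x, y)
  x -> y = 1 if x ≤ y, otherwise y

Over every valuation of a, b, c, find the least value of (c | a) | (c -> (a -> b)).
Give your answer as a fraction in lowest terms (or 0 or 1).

1/4

Take a = 1/4, b = 0, c = 1/4:
c | a = 1/4 | 1/4 = 1/4
a -> b = 1/4 -> 0 = 0
c -> (a -> b) = 1/4 -> 0 = 0
(c | a) | (c -> (a -> b)) = 1/4 | 0 = 1/4
No assignment yields a value below 1/4, so this is the minimum.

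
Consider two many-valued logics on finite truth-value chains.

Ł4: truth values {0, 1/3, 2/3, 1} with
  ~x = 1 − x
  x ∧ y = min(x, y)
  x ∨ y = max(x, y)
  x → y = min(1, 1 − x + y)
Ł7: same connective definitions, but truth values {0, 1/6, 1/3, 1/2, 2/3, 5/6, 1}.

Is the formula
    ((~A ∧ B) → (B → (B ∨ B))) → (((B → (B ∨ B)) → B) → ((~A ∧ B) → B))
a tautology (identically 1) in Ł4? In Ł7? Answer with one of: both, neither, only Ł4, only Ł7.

both

In Ł4: every assignment gives 1 — tautology.
In Ł7: every assignment gives 1 — tautology.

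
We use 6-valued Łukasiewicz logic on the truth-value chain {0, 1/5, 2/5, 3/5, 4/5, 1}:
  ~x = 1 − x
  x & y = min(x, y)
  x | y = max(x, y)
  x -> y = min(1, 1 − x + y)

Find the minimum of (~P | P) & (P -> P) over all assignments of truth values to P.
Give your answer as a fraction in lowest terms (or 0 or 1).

3/5

Take P = 2/5:
~P = ~2/5 = 3/5
~P | P = 3/5 | 2/5 = 3/5
P -> P = 2/5 -> 2/5 = 1
(~P | P) & (P -> P) = 3/5 & 1 = 3/5
No assignment yields a value below 3/5, so this is the minimum.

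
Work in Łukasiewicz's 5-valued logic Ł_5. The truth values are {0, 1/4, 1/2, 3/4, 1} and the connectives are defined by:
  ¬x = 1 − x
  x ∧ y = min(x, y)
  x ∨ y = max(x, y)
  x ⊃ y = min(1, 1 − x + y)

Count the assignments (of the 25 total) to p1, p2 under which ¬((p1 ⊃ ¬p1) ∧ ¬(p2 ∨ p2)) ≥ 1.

9

value 1: 9 assignments (counts)
value 3/4: 4 assignments
value 1/2: 6 assignments
value 1/4: 3 assignments
value 0: 3 assignments
So 9 of the 25 assignments meet the threshold.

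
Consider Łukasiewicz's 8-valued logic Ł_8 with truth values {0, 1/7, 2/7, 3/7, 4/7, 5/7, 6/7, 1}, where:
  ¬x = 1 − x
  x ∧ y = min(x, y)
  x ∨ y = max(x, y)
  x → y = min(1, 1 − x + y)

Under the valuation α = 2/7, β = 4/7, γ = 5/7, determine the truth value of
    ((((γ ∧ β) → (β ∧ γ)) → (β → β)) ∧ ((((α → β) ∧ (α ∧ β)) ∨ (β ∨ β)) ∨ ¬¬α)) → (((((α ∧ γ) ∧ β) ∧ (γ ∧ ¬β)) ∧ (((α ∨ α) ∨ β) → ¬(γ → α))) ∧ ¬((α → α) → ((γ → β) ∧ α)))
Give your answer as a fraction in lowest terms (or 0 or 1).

5/7

γ ∧ β = 5/7 ∧ 4/7 = 4/7
β ∧ γ = 4/7 ∧ 5/7 = 4/7
(γ ∧ β) → (β ∧ γ) = 4/7 → 4/7 = 1
β → β = 4/7 → 4/7 = 1
((γ ∧ β) → (β ∧ γ)) → (β → β) = 1 → 1 = 1
α → β = 2/7 → 4/7 = 1
α ∧ β = 2/7 ∧ 4/7 = 2/7
(α → β) ∧ (α ∧ β) = 1 ∧ 2/7 = 2/7
β ∨ β = 4/7 ∨ 4/7 = 4/7
((α → β) ∧ (α ∧ β)) ∨ (β ∨ β) = 2/7 ∨ 4/7 = 4/7
¬α = ¬2/7 = 5/7
¬¬α = ¬5/7 = 2/7
(((α → β) ∧ (α ∧ β)) ∨ (β ∨ β)) ∨ ¬¬α = 4/7 ∨ 2/7 = 4/7
(((γ ∧ β) → (β ∧ γ)) → (β → β)) ∧ ((((α → β) ∧ (α ∧ β)) ∨ (β ∨ β)) ∨ ¬¬α) = 1 ∧ 4/7 = 4/7
α ∧ γ = 2/7 ∧ 5/7 = 2/7
(α ∧ γ) ∧ β = 2/7 ∧ 4/7 = 2/7
¬β = ¬4/7 = 3/7
γ ∧ ¬β = 5/7 ∧ 3/7 = 3/7
((α ∧ γ) ∧ β) ∧ (γ ∧ ¬β) = 2/7 ∧ 3/7 = 2/7
α ∨ α = 2/7 ∨ 2/7 = 2/7
(α ∨ α) ∨ β = 2/7 ∨ 4/7 = 4/7
γ → α = 5/7 → 2/7 = 4/7
¬(γ → α) = ¬4/7 = 3/7
((α ∨ α) ∨ β) → ¬(γ → α) = 4/7 → 3/7 = 6/7
(((α ∧ γ) ∧ β) ∧ (γ ∧ ¬β)) ∧ (((α ∨ α) ∨ β) → ¬(γ → α)) = 2/7 ∧ 6/7 = 2/7
α → α = 2/7 → 2/7 = 1
γ → β = 5/7 → 4/7 = 6/7
(γ → β) ∧ α = 6/7 ∧ 2/7 = 2/7
(α → α) → ((γ → β) ∧ α) = 1 → 2/7 = 2/7
¬((α → α) → ((γ → β) ∧ α)) = ¬2/7 = 5/7
((((α ∧ γ) ∧ β) ∧ (γ ∧ ¬β)) ∧ (((α ∨ α) ∨ β) → ¬(γ → α))) ∧ ¬((α → α) → ((γ → β) ∧ α)) = 2/7 ∧ 5/7 = 2/7
((((γ ∧ β) → (β ∧ γ)) → (β → β)) ∧ ((((α → β) ∧ (α ∧ β)) ∨ (β ∨ β)) ∨ ¬¬α)) → (((((α ∧ γ) ∧ β) ∧ (γ ∧ ¬β)) ∧ (((α ∨ α) ∨ β) → ¬(γ → α))) ∧ ¬((α → α) → ((γ → β) ∧ α))) = 4/7 → 2/7 = 5/7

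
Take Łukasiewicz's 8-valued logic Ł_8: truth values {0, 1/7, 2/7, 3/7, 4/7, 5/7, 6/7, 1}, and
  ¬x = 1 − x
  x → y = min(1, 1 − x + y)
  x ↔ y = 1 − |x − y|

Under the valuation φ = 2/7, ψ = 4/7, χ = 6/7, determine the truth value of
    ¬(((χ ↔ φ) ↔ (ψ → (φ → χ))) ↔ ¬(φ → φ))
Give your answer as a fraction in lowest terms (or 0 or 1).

3/7

χ ↔ φ = 6/7 ↔ 2/7 = 3/7
φ → χ = 2/7 → 6/7 = 1
ψ → (φ → χ) = 4/7 → 1 = 1
(χ ↔ φ) ↔ (ψ → (φ → χ)) = 3/7 ↔ 1 = 3/7
φ → φ = 2/7 → 2/7 = 1
¬(φ → φ) = ¬1 = 0
((χ ↔ φ) ↔ (ψ → (φ → χ))) ↔ ¬(φ → φ) = 3/7 ↔ 0 = 4/7
¬(((χ ↔ φ) ↔ (ψ → (φ → χ))) ↔ ¬(φ → φ)) = ¬4/7 = 3/7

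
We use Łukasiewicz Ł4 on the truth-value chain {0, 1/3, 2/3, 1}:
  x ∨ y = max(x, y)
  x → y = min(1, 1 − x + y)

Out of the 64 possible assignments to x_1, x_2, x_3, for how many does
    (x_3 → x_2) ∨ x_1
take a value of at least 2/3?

value 1: 46 assignments (counts)
value 2/3: 12 assignments (counts)
value 1/3: 5 assignments
value 0: 1 assignment
So 58 of the 64 assignments meet the threshold.

58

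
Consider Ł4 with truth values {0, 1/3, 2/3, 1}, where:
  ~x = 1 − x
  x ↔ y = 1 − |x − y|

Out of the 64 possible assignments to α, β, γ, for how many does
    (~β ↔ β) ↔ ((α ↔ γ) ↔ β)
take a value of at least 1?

value 1: 22 assignments (counts)
value 2/3: 26 assignments
value 1/3: 10 assignments
value 0: 6 assignments
So 22 of the 64 assignments meet the threshold.

22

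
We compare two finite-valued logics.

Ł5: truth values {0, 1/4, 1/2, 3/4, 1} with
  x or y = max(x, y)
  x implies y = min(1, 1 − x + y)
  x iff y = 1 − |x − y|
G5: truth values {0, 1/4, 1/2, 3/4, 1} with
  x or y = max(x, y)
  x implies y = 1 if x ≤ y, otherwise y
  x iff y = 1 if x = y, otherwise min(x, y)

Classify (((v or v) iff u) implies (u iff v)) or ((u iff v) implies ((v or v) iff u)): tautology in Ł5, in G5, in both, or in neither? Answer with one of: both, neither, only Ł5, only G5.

In Ł5: every assignment gives 1 — tautology.
In G5: every assignment gives 1 — tautology.

both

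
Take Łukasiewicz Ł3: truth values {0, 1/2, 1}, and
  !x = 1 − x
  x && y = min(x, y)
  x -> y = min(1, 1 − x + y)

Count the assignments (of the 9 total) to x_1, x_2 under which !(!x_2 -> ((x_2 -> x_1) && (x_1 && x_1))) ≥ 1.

x_1 = 0, x_2 = 0 ↦ 1  ≥
x_1 = 0, x_2 = 1/2 ↦ 1/2  <
x_1 = 0, x_2 = 1 ↦ 0  <
x_1 = 1/2, x_2 = 0 ↦ 1/2  <
x_1 = 1/2, x_2 = 1/2 ↦ 0  <
x_1 = 1/2, x_2 = 1 ↦ 0  <
x_1 = 1, x_2 = 0 ↦ 0  <
x_1 = 1, x_2 = 1/2 ↦ 0  <
x_1 = 1, x_2 = 1 ↦ 0  <
So 1 of the 9 assignments meets the threshold.

1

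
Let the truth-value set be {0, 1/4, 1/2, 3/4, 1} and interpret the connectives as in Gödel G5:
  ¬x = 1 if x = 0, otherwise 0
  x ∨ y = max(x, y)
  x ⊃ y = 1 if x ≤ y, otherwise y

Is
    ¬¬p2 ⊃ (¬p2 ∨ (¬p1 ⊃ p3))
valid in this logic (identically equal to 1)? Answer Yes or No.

Counterexample: take p1 = 0, p2 = 1/4, p3 = 0.
¬p2 = ¬1/4 = 0
¬¬p2 = ¬0 = 1
¬p2 = ¬1/4 = 0
¬p1 = ¬0 = 1
¬p1 ⊃ p3 = 1 ⊃ 0 = 0
¬p2 ∨ (¬p1 ⊃ p3) = 0 ∨ 0 = 0
¬¬p2 ⊃ (¬p2 ∨ (¬p1 ⊃ p3)) = 1 ⊃ 0 = 0
This gives 0 ≠ 1.

No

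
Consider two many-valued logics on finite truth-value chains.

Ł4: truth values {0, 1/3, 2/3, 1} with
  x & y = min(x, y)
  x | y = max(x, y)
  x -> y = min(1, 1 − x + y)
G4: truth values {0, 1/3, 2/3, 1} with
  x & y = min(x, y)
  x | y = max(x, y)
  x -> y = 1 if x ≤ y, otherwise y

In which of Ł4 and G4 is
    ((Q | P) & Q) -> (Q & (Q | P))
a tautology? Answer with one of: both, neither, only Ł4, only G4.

both

In Ł4: every assignment gives 1 — tautology.
In G4: every assignment gives 1 — tautology.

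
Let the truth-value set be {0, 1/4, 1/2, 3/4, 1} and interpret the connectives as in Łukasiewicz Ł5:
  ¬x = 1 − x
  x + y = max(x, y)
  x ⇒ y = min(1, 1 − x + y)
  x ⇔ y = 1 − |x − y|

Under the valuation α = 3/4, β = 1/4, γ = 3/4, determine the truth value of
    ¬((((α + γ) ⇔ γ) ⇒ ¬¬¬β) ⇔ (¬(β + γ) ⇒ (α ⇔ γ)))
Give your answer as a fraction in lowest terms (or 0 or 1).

α + γ = 3/4 + 3/4 = 3/4
(α + γ) ⇔ γ = 3/4 ⇔ 3/4 = 1
¬β = ¬1/4 = 3/4
¬¬β = ¬3/4 = 1/4
¬¬¬β = ¬1/4 = 3/4
((α + γ) ⇔ γ) ⇒ ¬¬¬β = 1 ⇒ 3/4 = 3/4
β + γ = 1/4 + 3/4 = 3/4
¬(β + γ) = ¬3/4 = 1/4
α ⇔ γ = 3/4 ⇔ 3/4 = 1
¬(β + γ) ⇒ (α ⇔ γ) = 1/4 ⇒ 1 = 1
(((α + γ) ⇔ γ) ⇒ ¬¬¬β) ⇔ (¬(β + γ) ⇒ (α ⇔ γ)) = 3/4 ⇔ 1 = 3/4
¬((((α + γ) ⇔ γ) ⇒ ¬¬¬β) ⇔ (¬(β + γ) ⇒ (α ⇔ γ))) = ¬3/4 = 1/4

1/4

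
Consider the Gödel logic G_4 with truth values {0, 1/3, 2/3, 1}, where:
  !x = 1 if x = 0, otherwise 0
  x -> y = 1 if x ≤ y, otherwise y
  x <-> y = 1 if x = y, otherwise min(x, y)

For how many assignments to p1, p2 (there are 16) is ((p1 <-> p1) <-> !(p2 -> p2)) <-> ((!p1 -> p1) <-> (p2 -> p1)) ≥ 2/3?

1

p1 = 0, p2 = 0 ↦ 1  ≥
p1 = 0, p2 = 1/3 ↦ 0  <
p1 = 0, p2 = 2/3 ↦ 0  <
p1 = 0, p2 = 1 ↦ 0  <
p1 = 1/3, p2 = 0 ↦ 0  <
p1 = 1/3, p2 = 1/3 ↦ 0  <
p1 = 1/3, p2 = 2/3 ↦ 0  <
p1 = 1/3, p2 = 1 ↦ 0  <
p1 = 2/3, p2 = 0 ↦ 0  <
p1 = 2/3, p2 = 1/3 ↦ 0  <
p1 = 2/3, p2 = 2/3 ↦ 0  <
p1 = 2/3, p2 = 1 ↦ 0  <
p1 = 1, p2 = 0 ↦ 0  <
p1 = 1, p2 = 1/3 ↦ 0  <
p1 = 1, p2 = 2/3 ↦ 0  <
p1 = 1, p2 = 1 ↦ 0  <
So 1 of the 16 assignments meets the threshold.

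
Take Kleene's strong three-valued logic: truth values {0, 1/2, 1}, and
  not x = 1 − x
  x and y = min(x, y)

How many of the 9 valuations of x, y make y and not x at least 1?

1

x = 0, y = 0 ↦ 0  <
x = 0, y = 1/2 ↦ 1/2  <
x = 0, y = 1 ↦ 1  ≥
x = 1/2, y = 0 ↦ 0  <
x = 1/2, y = 1/2 ↦ 1/2  <
x = 1/2, y = 1 ↦ 1/2  <
x = 1, y = 0 ↦ 0  <
x = 1, y = 1/2 ↦ 0  <
x = 1, y = 1 ↦ 0  <
So 1 of the 9 assignments meets the threshold.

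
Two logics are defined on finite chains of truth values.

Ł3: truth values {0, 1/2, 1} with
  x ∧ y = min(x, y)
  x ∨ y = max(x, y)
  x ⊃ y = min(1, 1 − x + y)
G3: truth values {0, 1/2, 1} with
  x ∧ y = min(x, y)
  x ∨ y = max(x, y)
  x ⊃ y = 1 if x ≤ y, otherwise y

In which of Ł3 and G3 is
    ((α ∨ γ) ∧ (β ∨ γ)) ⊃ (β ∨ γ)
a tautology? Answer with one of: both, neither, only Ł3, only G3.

both

In Ł3: every assignment gives 1 — tautology.
In G3: every assignment gives 1 — tautology.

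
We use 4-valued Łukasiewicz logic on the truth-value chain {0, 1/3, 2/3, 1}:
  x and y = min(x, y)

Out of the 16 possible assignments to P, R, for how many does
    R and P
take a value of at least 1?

P = 0, R = 0 ↦ 0  <
P = 0, R = 1/3 ↦ 0  <
P = 0, R = 2/3 ↦ 0  <
P = 0, R = 1 ↦ 0  <
P = 1/3, R = 0 ↦ 0  <
P = 1/3, R = 1/3 ↦ 1/3  <
P = 1/3, R = 2/3 ↦ 1/3  <
P = 1/3, R = 1 ↦ 1/3  <
P = 2/3, R = 0 ↦ 0  <
P = 2/3, R = 1/3 ↦ 1/3  <
P = 2/3, R = 2/3 ↦ 2/3  <
P = 2/3, R = 1 ↦ 2/3  <
P = 1, R = 0 ↦ 0  <
P = 1, R = 1/3 ↦ 1/3  <
P = 1, R = 2/3 ↦ 2/3  <
P = 1, R = 1 ↦ 1  ≥
So 1 of the 16 assignments meets the threshold.

1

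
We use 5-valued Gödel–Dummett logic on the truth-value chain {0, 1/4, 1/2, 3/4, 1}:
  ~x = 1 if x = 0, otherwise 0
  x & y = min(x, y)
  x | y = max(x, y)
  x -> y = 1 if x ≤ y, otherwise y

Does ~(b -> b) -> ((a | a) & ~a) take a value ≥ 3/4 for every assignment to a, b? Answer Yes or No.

Yes

At a = 1/2, b = 1/2, for instance:
b -> b = 1/2 -> 1/2 = 1
~(b -> b) = ~1 = 0
a | a = 1/2 | 1/2 = 1/2
~a = ~1/2 = 0
(a | a) & ~a = 1/2 & 0 = 0
~(b -> b) -> ((a | a) & ~a) = 0 -> 0 = 1
and checking the remaining 24 assignments likewise gives ≥ 3/4 in every case.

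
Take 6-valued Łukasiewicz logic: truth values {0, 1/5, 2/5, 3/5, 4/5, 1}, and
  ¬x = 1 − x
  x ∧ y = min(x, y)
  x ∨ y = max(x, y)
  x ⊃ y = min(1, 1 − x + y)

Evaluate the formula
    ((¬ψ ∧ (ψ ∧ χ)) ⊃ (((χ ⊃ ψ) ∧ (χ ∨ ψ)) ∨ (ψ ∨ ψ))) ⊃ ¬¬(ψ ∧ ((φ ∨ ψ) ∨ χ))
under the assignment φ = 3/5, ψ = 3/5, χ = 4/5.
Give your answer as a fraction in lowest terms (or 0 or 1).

¬ψ = ¬3/5 = 2/5
ψ ∧ χ = 3/5 ∧ 4/5 = 3/5
¬ψ ∧ (ψ ∧ χ) = 2/5 ∧ 3/5 = 2/5
χ ⊃ ψ = 4/5 ⊃ 3/5 = 4/5
χ ∨ ψ = 4/5 ∨ 3/5 = 4/5
(χ ⊃ ψ) ∧ (χ ∨ ψ) = 4/5 ∧ 4/5 = 4/5
ψ ∨ ψ = 3/5 ∨ 3/5 = 3/5
((χ ⊃ ψ) ∧ (χ ∨ ψ)) ∨ (ψ ∨ ψ) = 4/5 ∨ 3/5 = 4/5
(¬ψ ∧ (ψ ∧ χ)) ⊃ (((χ ⊃ ψ) ∧ (χ ∨ ψ)) ∨ (ψ ∨ ψ)) = 2/5 ⊃ 4/5 = 1
φ ∨ ψ = 3/5 ∨ 3/5 = 3/5
(φ ∨ ψ) ∨ χ = 3/5 ∨ 4/5 = 4/5
ψ ∧ ((φ ∨ ψ) ∨ χ) = 3/5 ∧ 4/5 = 3/5
¬(ψ ∧ ((φ ∨ ψ) ∨ χ)) = ¬3/5 = 2/5
¬¬(ψ ∧ ((φ ∨ ψ) ∨ χ)) = ¬2/5 = 3/5
((¬ψ ∧ (ψ ∧ χ)) ⊃ (((χ ⊃ ψ) ∧ (χ ∨ ψ)) ∨ (ψ ∨ ψ))) ⊃ ¬¬(ψ ∧ ((φ ∨ ψ) ∨ χ)) = 1 ⊃ 3/5 = 3/5

3/5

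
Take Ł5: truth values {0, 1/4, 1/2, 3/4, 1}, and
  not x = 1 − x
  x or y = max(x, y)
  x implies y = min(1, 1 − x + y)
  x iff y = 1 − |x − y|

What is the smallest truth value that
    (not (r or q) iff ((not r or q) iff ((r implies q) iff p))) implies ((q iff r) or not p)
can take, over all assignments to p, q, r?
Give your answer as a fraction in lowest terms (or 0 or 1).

1/2

Take p = 1/2, q = 0, r = 1/2:
r or q = 1/2 or 0 = 1/2
not (r or q) = not 1/2 = 1/2
not r = not 1/2 = 1/2
not r or q = 1/2 or 0 = 1/2
r implies q = 1/2 implies 0 = 1/2
(r implies q) iff p = 1/2 iff 1/2 = 1
(not r or q) iff ((r implies q) iff p) = 1/2 iff 1 = 1/2
not (r or q) iff ((not r or q) iff ((r implies q) iff p)) = 1/2 iff 1/2 = 1
q iff r = 0 iff 1/2 = 1/2
not p = not 1/2 = 1/2
(q iff r) or not p = 1/2 or 1/2 = 1/2
(not (r or q) iff ((not r or q) iff ((r implies q) iff p))) implies ((q iff r) or not p) = 1 implies 1/2 = 1/2
No assignment yields a value below 1/2, so this is the minimum.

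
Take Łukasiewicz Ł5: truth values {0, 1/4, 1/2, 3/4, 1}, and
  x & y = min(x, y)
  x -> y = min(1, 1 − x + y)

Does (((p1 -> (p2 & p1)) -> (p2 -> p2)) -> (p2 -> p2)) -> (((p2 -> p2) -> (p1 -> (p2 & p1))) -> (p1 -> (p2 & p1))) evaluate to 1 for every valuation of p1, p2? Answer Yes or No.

Yes

At p1 = 3/4, p2 = 0, for instance:
p2 & p1 = 0 & 3/4 = 0
p1 -> (p2 & p1) = 3/4 -> 0 = 1/4
p2 -> p2 = 0 -> 0 = 1
(p1 -> (p2 & p1)) -> (p2 -> p2) = 1/4 -> 1 = 1
((p1 -> (p2 & p1)) -> (p2 -> p2)) -> (p2 -> p2) = 1 -> 1 = 1
(p2 -> p2) -> (p1 -> (p2 & p1)) = 1 -> 1/4 = 1/4
((p2 -> p2) -> (p1 -> (p2 & p1))) -> (p1 -> (p2 & p1)) = 1/4 -> 1/4 = 1
(((p1 -> (p2 & p1)) -> (p2 -> p2)) -> (p2 -> p2)) -> (((p2 -> p2) -> (p1 -> (p2 & p1))) -> (p1 -> (p2 & p1))) = 1 -> 1 = 1
and checking the remaining 24 assignments likewise gives ≥ 1 in every case.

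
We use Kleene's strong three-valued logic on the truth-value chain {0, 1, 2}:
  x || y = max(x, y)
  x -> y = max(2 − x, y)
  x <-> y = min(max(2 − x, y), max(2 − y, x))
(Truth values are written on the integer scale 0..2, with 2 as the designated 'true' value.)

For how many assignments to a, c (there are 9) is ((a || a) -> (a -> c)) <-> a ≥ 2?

a = 0, c = 0 ↦ 0  <
a = 0, c = 1 ↦ 0  <
a = 0, c = 2 ↦ 0  <
a = 1, c = 0 ↦ 1  <
a = 1, c = 1 ↦ 1  <
a = 1, c = 2 ↦ 1  <
a = 2, c = 0 ↦ 0  <
a = 2, c = 1 ↦ 1  <
a = 2, c = 2 ↦ 2  ≥
So 1 of the 9 assignments meets the threshold.

1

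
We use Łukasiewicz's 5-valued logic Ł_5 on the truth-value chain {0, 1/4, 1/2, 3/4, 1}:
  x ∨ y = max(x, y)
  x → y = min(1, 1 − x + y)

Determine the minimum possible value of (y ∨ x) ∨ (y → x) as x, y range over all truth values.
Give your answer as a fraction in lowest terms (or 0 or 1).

Take x = 0, y = 1/2:
y ∨ x = 1/2 ∨ 0 = 1/2
y → x = 1/2 → 0 = 1/2
(y ∨ x) ∨ (y → x) = 1/2 ∨ 1/2 = 1/2
No assignment yields a value below 1/2, so this is the minimum.

1/2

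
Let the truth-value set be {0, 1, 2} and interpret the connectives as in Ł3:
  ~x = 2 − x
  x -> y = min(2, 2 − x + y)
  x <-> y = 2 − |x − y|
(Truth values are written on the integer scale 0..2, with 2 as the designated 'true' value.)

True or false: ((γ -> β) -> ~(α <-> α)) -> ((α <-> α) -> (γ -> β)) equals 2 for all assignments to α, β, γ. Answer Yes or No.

Counterexample: take α = 0, β = 0, γ = 2.
γ -> β = 2 -> 0 = 0
α <-> α = 0 <-> 0 = 2
~(α <-> α) = ~2 = 0
(γ -> β) -> ~(α <-> α) = 0 -> 0 = 2
α <-> α = 0 <-> 0 = 2
γ -> β = 2 -> 0 = 0
(α <-> α) -> (γ -> β) = 2 -> 0 = 0
((γ -> β) -> ~(α <-> α)) -> ((α <-> α) -> (γ -> β)) = 2 -> 0 = 0
This gives 0 ≠ 2.

No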